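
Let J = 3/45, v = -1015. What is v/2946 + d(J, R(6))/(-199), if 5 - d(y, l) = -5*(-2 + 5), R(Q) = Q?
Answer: -260905/586254 ≈ -0.44504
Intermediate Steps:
J = 1/15 (J = 3*(1/45) = 1/15 ≈ 0.066667)
d(y, l) = 20 (d(y, l) = 5 - (-5)*(-2 + 5) = 5 - (-5)*3 = 5 - 1*(-15) = 5 + 15 = 20)
v/2946 + d(J, R(6))/(-199) = -1015/2946 + 20/(-199) = -1015*1/2946 + 20*(-1/199) = -1015/2946 - 20/199 = -260905/586254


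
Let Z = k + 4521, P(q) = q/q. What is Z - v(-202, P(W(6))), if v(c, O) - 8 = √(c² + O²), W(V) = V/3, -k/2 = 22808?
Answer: -41103 - √40805 ≈ -41305.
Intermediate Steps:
k = -45616 (k = -2*22808 = -45616)
W(V) = V/3 (W(V) = V*(⅓) = V/3)
P(q) = 1
v(c, O) = 8 + √(O² + c²) (v(c, O) = 8 + √(c² + O²) = 8 + √(O² + c²))
Z = -41095 (Z = -45616 + 4521 = -41095)
Z - v(-202, P(W(6))) = -41095 - (8 + √(1² + (-202)²)) = -41095 - (8 + √(1 + 40804)) = -41095 - (8 + √40805) = -41095 + (-8 - √40805) = -41103 - √40805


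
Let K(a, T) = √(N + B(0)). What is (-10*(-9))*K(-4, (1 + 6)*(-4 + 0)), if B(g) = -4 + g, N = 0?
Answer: 180*I ≈ 180.0*I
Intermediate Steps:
K(a, T) = 2*I (K(a, T) = √(0 + (-4 + 0)) = √(0 - 4) = √(-4) = 2*I)
(-10*(-9))*K(-4, (1 + 6)*(-4 + 0)) = (-10*(-9))*(2*I) = 90*(2*I) = 180*I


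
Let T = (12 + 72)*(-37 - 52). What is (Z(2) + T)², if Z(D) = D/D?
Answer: 55875625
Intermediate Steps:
T = -7476 (T = 84*(-89) = -7476)
Z(D) = 1
(Z(2) + T)² = (1 - 7476)² = (-7475)² = 55875625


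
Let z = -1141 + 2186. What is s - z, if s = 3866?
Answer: 2821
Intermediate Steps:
z = 1045
s - z = 3866 - 1*1045 = 3866 - 1045 = 2821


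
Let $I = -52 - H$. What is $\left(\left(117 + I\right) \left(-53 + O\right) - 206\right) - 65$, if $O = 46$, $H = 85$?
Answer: $-131$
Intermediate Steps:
$I = -137$ ($I = -52 - 85 = -137$)
$\left(\left(117 + I\right) \left(-53 + O\right) - 206\right) - 65 = \left(\left(117 - 137\right) \left(-53 + 46\right) - 206\right) - 65 = \left(\left(-20\right) \left(-7\right) - 206\right) - 65 = \left(140 - 206\right) - 65 = -66 - 65 = -131$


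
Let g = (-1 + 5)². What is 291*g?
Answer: 4656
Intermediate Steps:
g = 16 (g = 4² = 16)
291*g = 291*16 = 4656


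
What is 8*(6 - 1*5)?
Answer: 8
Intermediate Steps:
8*(6 - 1*5) = 8*(6 - 5) = 8*1 = 8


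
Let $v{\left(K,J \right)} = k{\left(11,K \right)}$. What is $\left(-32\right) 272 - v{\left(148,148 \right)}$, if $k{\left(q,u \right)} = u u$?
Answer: $-30608$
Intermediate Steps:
$k{\left(q,u \right)} = u^{2}$
$v{\left(K,J \right)} = K^{2}$
$\left(-32\right) 272 - v{\left(148,148 \right)} = \left(-32\right) 272 - 148^{2} = -8704 - 21904 = -30608$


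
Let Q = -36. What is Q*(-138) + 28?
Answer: 4996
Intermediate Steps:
Q*(-138) + 28 = -36*(-138) + 28 = 4968 + 28 = 4996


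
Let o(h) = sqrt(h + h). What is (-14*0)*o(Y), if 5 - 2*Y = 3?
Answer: 0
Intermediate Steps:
Y = 1 (Y = 5/2 - 1/2*3 = 5/2 - 3/2 = 1)
o(h) = sqrt(2)*sqrt(h) (o(h) = sqrt(2*h) = sqrt(2)*sqrt(h))
(-14*0)*o(Y) = (-14*0)*(sqrt(2)*sqrt(1)) = 0*(sqrt(2)*1) = 0*sqrt(2) = 0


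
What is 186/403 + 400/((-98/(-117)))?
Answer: 304494/637 ≈ 478.01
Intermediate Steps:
186/403 + 400/((-98/(-117))) = 186*(1/403) + 400/((-98*(-1/117))) = 6/13 + 400/(98/117) = 6/13 + 400*(117/98) = 6/13 + 23400/49 = 304494/637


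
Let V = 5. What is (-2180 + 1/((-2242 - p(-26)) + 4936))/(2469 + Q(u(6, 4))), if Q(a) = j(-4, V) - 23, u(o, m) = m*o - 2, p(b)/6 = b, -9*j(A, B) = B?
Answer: -1433769/1608350 ≈ -0.89145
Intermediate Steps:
j(A, B) = -B/9
p(b) = 6*b
u(o, m) = -2 + m*o
Q(a) = -212/9 (Q(a) = -1/9*5 - 23 = -5/9 - 23 = -212/9)
(-2180 + 1/((-2242 - p(-26)) + 4936))/(2469 + Q(u(6, 4))) = (-2180 + 1/((-2242 - 6*(-26)) + 4936))/(2469 - 212/9) = (-2180 + 1/((-2242 - 1*(-156)) + 4936))/(22009/9) = (-2180 + 1/((-2242 + 156) + 4936))*(9/22009) = (-2180 + 1/(-2086 + 4936))*(9/22009) = (-2180 + 1/2850)*(9/22009) = -6212999/2850*9/22009 = -1433769/1608350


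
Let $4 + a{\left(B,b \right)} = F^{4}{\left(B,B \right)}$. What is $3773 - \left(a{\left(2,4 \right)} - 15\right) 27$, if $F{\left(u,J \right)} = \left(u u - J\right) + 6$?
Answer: $-106306$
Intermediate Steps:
$F{\left(u,J \right)} = 6 + u^{2} - J$ ($F{\left(u,J \right)} = \left(u^{2} - J\right) + 6 = 6 + u^{2} - J$)
$a{\left(B,b \right)} = -4 + \left(6 + B^{2} - B\right)^{4}$
$3773 - \left(a{\left(2,4 \right)} - 15\right) 27 = 3773 - \left(\left(-4 + \left(6 + 2^{2} - 2\right)^{4}\right) - 15\right) 27 = 3773 - \left(\left(-4 + \left(6 + 4 - 2\right)^{4}\right) - 15\right) 27 = 3773 - \left(\left(-4 + 8^{4}\right) - 15\right) 27 = 3773 - \left(\left(-4 + 4096\right) - 15\right) 27 = 3773 - \left(4092 - 15\right) 27 = 3773 - 4077 \cdot 27 = 3773 - 110079 = -106306$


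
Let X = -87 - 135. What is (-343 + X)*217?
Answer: -122605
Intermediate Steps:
X = -222
(-343 + X)*217 = (-343 - 222)*217 = -565*217 = -122605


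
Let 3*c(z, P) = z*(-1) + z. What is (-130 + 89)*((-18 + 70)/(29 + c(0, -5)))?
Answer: -2132/29 ≈ -73.517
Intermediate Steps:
c(z, P) = 0 (c(z, P) = (z*(-1) + z)/3 = (-z + z)/3 = (1/3)*0 = 0)
(-130 + 89)*((-18 + 70)/(29 + c(0, -5))) = (-130 + 89)*((-18 + 70)/(29 + 0)) = -2132/29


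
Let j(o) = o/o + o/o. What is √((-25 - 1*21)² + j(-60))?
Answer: √2118 ≈ 46.022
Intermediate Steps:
j(o) = 2 (j(o) = 1 + 1 = 2)
√((-25 - 1*21)² + j(-60)) = √((-25 - 1*21)² + 2) = √((-25 - 21)² + 2) = √((-46)² + 2) = √(2116 + 2) = √2118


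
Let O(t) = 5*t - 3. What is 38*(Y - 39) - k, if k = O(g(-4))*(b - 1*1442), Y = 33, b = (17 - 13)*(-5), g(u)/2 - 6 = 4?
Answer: 141586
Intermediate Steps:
g(u) = 20 (g(u) = 12 + 2*4 = 12 + 8 = 20)
b = -20 (b = 4*(-5) = -20)
O(t) = -3 + 5*t
k = -141814 (k = (-3 + 5*20)*(-20 - 1*1442) = (-3 + 100)*(-20 - 1442) = 97*(-1462) = -141814)
38*(Y - 39) - k = 38*(33 - 39) - 1*(-141814) = 38*(-6) + 141814 = -228 + 141814 = 141586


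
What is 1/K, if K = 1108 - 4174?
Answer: -1/3066 ≈ -0.00032616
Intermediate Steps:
K = -3066
1/K = 1/(-3066) = -1/3066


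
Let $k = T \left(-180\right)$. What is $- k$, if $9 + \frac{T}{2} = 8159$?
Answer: $2934000$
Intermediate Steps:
$T = 16300$ ($T = -18 + 2 \cdot 8159 = -18 + 16318 = 16300$)
$k = -2934000$ ($k = 16300 \left(-180\right) = -2934000$)
$- k = \left(-1\right) \left(-2934000\right) = 2934000$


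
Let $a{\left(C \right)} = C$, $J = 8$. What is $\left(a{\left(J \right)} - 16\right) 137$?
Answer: $-1096$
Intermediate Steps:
$\left(a{\left(J \right)} - 16\right) 137 = \left(8 - 16\right) 137 = \left(-8\right) 137 = -1096$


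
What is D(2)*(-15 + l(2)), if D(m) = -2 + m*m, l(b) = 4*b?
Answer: -14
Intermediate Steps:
D(m) = -2 + m²
D(2)*(-15 + l(2)) = (-2 + 2²)*(-15 + 4*2) = (-2 + 4)*(-15 + 8) = 2*(-7) = -14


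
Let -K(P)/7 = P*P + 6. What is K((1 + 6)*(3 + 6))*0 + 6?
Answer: 6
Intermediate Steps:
K(P) = -42 - 7*P**2 (K(P) = -7*(P*P + 6) = -7*(P**2 + 6) = -7*(6 + P**2) = -42 - 7*P**2)
K((1 + 6)*(3 + 6))*0 + 6 = (-42 - 7*(1 + 6)**2*(3 + 6)**2)*0 + 6 = (-42 - 7*(7*9)**2)*0 + 6 = (-42 - 7*63**2)*0 + 6 = (-42 - 7*3969)*0 + 6 = (-42 - 27783)*0 + 6 = -27825*0 + 6 = 0 + 6 = 6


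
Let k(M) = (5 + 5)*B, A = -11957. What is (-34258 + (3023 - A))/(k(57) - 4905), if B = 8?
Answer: 19278/4825 ≈ 3.9954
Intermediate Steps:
k(M) = 80 (k(M) = (5 + 5)*8 = 10*8 = 80)
(-34258 + (3023 - A))/(k(57) - 4905) = (-34258 + (3023 - 1*(-11957)))/(80 - 4905) = (-34258 + (3023 + 11957))/(-4825) = (-34258 + 14980)*(-1/4825) = -19278*(-1/4825) = 19278/4825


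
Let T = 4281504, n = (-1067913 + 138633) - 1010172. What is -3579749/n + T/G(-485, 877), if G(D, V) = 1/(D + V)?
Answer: 3255078429936485/1939452 ≈ 1.6784e+9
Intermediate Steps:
n = -1939452 (n = -929280 - 1010172 = -1939452)
-3579749/n + T/G(-485, 877) = -3579749/(-1939452) + 4281504/(1/(-485 + 877)) = -3579749*(-1/1939452) + 4281504/(1/392) = 3579749/1939452 + 4281504/(1/392) = 3579749/1939452 + 4281504*392 = 3579749/1939452 + 1678349568 = 3255078429936485/1939452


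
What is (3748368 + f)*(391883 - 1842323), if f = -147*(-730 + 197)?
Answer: -5550426306360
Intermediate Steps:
f = 78351 (f = -147*(-533) = 78351)
(3748368 + f)*(391883 - 1842323) = (3748368 + 78351)*(391883 - 1842323) = 3826719*(-1450440) = -5550426306360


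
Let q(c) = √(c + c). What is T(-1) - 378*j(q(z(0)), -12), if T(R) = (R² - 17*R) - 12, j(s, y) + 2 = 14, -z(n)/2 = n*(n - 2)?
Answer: -4530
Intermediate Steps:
z(n) = -2*n*(-2 + n) (z(n) = -2*n*(n - 2) = -2*n*(-2 + n))
q(c) = √2*√c (q(c) = √(2*c) = √2*√c)
j(s, y) = 12 (j(s, y) = -2 + 14 = 12)
T(R) = -12 + R² - 17*R
T(-1) - 378*j(q(z(0)), -12) = (-12 + (-1)² - 17*(-1)) - 378*12 = (-12 + 1 + 17) - 4536 = 6 - 4536 = -4530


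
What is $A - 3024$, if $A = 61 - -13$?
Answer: $-2950$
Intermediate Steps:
$A = 74$ ($A = 61 + 13 = 74$)
$A - 3024 = 74 - 3024 = -2950$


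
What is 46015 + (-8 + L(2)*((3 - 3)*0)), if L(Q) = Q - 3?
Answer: 46007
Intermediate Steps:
L(Q) = -3 + Q
46015 + (-8 + L(2)*((3 - 3)*0)) = 46015 + (-8 + (-3 + 2)*((3 - 3)*0)) = 46015 + (-8 - 0*0) = 46015 + (-8 - 1*0) = 46015 + (-8 + 0) = 46015 - 8 = 46007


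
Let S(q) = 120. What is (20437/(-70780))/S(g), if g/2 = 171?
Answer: -20437/8493600 ≈ -0.0024062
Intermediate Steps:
g = 342 (g = 2*171 = 342)
(20437/(-70780))/S(g) = (20437/(-70780))/120 = (20437*(-1/70780))*(1/120) = -20437/70780*1/120 = -20437/8493600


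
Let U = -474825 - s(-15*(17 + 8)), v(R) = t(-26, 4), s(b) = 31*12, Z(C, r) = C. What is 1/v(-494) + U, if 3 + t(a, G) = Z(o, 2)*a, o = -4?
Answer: -47994896/101 ≈ -4.7520e+5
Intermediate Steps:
s(b) = 372
t(a, G) = -3 - 4*a
v(R) = 101 (v(R) = -3 - 4*(-26) = -3 + 104 = 101)
U = -475197 (U = -474825 - 1*372 = -474825 - 372 = -475197)
1/v(-494) + U = 1/101 - 475197 = -47994896/101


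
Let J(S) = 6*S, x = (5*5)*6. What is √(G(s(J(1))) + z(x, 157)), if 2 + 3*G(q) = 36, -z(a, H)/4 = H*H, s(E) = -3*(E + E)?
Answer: I*√887262/3 ≈ 313.98*I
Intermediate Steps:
x = 150 (x = 25*6 = 150)
s(E) = -6*E
z(a, H) = -4*H² (z(a, H) = -4*H*H = -4*H²)
G(q) = 34/3 (G(q) = -⅔ + (⅓)*36 = -⅔ + 12 = 34/3)
√(G(s(J(1))) + z(x, 157)) = √(34/3 - 4*157²) = √(34/3 - 4*24649) = √(34/3 - 98596) = √(-295754/3) = I*√887262/3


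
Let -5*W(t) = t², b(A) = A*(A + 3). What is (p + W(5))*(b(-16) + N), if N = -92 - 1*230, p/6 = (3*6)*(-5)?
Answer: 62130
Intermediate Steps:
b(A) = A*(3 + A)
p = -540 (p = 6*((3*6)*(-5)) = 6*(18*(-5)) = 6*(-90) = -540)
W(t) = -t²/5
N = -322 (N = -92 - 230 = -322)
(p + W(5))*(b(-16) + N) = (-540 - ⅕*5²)*(-16*(3 - 16) - 322) = (-540 - ⅕*25)*(-16*(-13) - 322) = (-540 - 5)*(208 - 322) = -545*(-114) = 62130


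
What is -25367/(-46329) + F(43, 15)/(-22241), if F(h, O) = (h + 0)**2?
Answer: 478525126/1030403289 ≈ 0.46441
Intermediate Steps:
F(h, O) = h**2
-25367/(-46329) + F(43, 15)/(-22241) = -25367/(-46329) + 43**2/(-22241) = -25367*(-1/46329) + 1849*(-1/22241) = 25367/46329 - 1849/22241 = 478525126/1030403289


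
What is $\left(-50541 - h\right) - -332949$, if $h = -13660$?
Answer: $296068$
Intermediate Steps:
$\left(-50541 - h\right) - -332949 = \left(-50541 - -13660\right) - -332949 = \left(-50541 + 13660\right) + 332949 = -36881 + 332949 = 296068$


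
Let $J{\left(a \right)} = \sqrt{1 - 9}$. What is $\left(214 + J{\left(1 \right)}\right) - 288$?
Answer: $-74 + 2 i \sqrt{2} \approx -74.0 + 2.8284 i$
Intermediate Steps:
$J{\left(a \right)} = 2 i \sqrt{2}$ ($J{\left(a \right)} = \sqrt{-8} = 2 i \sqrt{2}$)
$\left(214 + J{\left(1 \right)}\right) - 288 = \left(214 + 2 i \sqrt{2}\right) - 288 = -74 + 2 i \sqrt{2}$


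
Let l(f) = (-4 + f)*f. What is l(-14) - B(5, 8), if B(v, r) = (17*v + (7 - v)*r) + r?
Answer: 143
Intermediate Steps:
B(v, r) = r + 17*v + r*(7 - v) (B(v, r) = (17*v + r*(7 - v)) + r = r + 17*v + r*(7 - v))
l(f) = f*(-4 + f)
l(-14) - B(5, 8) = -14*(-4 - 14) - (8*8 + 17*5 - 1*8*5) = -14*(-18) - (64 + 85 - 40) = 252 - 1*109 = 252 - 109 = 143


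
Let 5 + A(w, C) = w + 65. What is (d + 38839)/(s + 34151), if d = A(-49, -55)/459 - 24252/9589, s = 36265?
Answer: 993796775/1801892628 ≈ 0.55153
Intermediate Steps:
A(w, C) = 60 + w (A(w, C) = -5 + (w + 65) = -5 + (65 + w) = 60 + w)
d = -256423/102357 (d = (60 - 49)/459 - 24252/9589 = 11*(1/459) - 24252*1/9589 = 11/459 - 564/223 = -256423/102357 ≈ -2.5052)
(d + 38839)/(s + 34151) = (-256423/102357 + 38839)/(36265 + 34151) = (3975187100/102357)/70416 = (3975187100/102357)*(1/70416) = 993796775/1801892628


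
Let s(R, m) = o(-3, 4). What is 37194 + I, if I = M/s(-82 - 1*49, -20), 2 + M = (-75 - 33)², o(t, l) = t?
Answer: 99920/3 ≈ 33307.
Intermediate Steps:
M = 11662 (M = -2 + (-75 - 33)² = -2 + (-108)² = -2 + 11664 = 11662)
s(R, m) = -3
I = -11662/3 (I = 11662/(-3) = 11662*(-⅓) = -11662/3 ≈ -3887.3)
37194 + I = 37194 - 11662/3 = 99920/3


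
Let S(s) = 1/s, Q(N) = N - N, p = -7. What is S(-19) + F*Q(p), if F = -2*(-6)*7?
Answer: -1/19 ≈ -0.052632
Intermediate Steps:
Q(N) = 0
F = 84 (F = 12*7 = 84)
S(-19) + F*Q(p) = 1/(-19) + 84*0 = -1/19 + 0 = -1/19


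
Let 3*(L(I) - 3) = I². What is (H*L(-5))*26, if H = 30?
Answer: 8840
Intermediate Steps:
L(I) = 3 + I²/3
(H*L(-5))*26 = (30*(3 + (⅓)*(-5)²))*26 = (30*(3 + (⅓)*25))*26 = (30*(3 + 25/3))*26 = (30*(34/3))*26 = 340*26 = 8840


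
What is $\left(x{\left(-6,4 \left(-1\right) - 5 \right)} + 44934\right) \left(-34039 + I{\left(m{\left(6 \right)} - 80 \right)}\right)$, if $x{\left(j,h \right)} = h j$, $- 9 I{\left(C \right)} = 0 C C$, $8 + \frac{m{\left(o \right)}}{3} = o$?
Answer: $-1531346532$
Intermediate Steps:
$m{\left(o \right)} = -24 + 3 o$
$I{\left(C \right)} = 0$ ($I{\left(C \right)} = - \frac{0 C C}{9} = - \frac{0 C}{9} = \left(- \frac{1}{9}\right) 0 = 0$)
$\left(x{\left(-6,4 \left(-1\right) - 5 \right)} + 44934\right) \left(-34039 + I{\left(m{\left(6 \right)} - 80 \right)}\right) = \left(\left(4 \left(-1\right) - 5\right) \left(-6\right) + 44934\right) \left(-34039 + 0\right) = \left(\left(-4 - 5\right) \left(-6\right) + 44934\right) \left(-34039\right) = \left(\left(-9\right) \left(-6\right) + 44934\right) \left(-34039\right) = \left(54 + 44934\right) \left(-34039\right) = 44988 \left(-34039\right) = -1531346532$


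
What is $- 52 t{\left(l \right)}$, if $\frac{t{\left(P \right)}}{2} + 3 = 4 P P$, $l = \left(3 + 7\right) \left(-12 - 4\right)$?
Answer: $-10649288$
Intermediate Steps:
$l = -160$ ($l = 10 \left(-16\right) = -160$)
$t{\left(P \right)} = -6 + 8 P^{2}$ ($t{\left(P \right)} = -6 + 2 \cdot 4 P P = -6 + 2 \cdot 4 P^{2} = -6 + 8 P^{2}$)
$- 52 t{\left(l \right)} = - 52 \left(-6 + 8 \left(-160\right)^{2}\right) = - 52 \left(-6 + 8 \cdot 25600\right) = - 52 \left(-6 + 204800\right) = \left(-52\right) 204794 = -10649288$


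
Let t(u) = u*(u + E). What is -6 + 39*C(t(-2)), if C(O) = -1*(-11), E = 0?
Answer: 423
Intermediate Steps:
t(u) = u² (t(u) = u*(u + 0) = u*u = u²)
C(O) = 11
-6 + 39*C(t(-2)) = -6 + 39*11 = -6 + 429 = 423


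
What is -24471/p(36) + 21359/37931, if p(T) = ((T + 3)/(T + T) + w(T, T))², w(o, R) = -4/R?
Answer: -4811817527185/36451691 ≈ -1.3201e+5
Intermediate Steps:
p(T) = (-4/T + (3 + T)/(2*T))² (p(T) = ((T + 3)/(T + T) - 4/T)² = ((3 + T)/((2*T)) - 4/T)² = ((3 + T)*(1/(2*T)) - 4/T)² = ((3 + T)/(2*T) - 4/T)² = (-4/T + (3 + T)/(2*T))²)
-24471/p(36) + 21359/37931 = -24471*5184/(-5 + 36)² + 21359/37931 = -24471/((¼)*(1/1296)*31²) + 21359*(1/37931) = -24471/((¼)*(1/1296)*961) + 21359/37931 = -24471/961/5184 + 21359/37931 = -24471*5184/961 + 21359/37931 = -126857664/961 + 21359/37931 = -4811817527185/36451691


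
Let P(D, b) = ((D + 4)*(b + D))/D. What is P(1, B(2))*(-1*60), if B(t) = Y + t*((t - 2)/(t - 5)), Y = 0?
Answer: -300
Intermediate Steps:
B(t) = t*(-2 + t)/(-5 + t) (B(t) = 0 + t*((t - 2)/(t - 5)) = 0 + t*((-2 + t)/(-5 + t)) = 0 + t*(-2 + t)/(-5 + t) = t*(-2 + t)/(-5 + t))
P(D, b) = (4 + D)*(D + b)/D (P(D, b) = ((4 + D)*(D + b))/D = (4 + D)*(D + b)/D)
P(1, B(2))*(-1*60) = (4 + 1 + 2*(-2 + 2)/(-5 + 2) + 4*(2*(-2 + 2)/(-5 + 2))/1)*(-1*60) = (4 + 1 + 2*0/(-3) + 4*(2*0/(-3))*1)*(-60) = (4 + 1 + 2*(-⅓)*0 + 4*(2*(-⅓)*0)*1)*(-60) = (4 + 1 + 0 + 4*0*1)*(-60) = (4 + 1 + 0 + 0)*(-60) = 5*(-60) = -300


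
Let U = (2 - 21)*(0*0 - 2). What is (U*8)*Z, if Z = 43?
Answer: 13072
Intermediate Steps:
U = 38 (U = -19*(0 - 2) = -19*(-2) = 38)
(U*8)*Z = (38*8)*43 = 304*43 = 13072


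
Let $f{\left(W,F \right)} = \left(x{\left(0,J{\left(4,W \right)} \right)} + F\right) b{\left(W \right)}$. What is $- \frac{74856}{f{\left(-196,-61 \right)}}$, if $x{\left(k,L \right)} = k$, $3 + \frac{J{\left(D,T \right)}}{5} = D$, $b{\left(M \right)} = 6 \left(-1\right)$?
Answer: $- \frac{12476}{61} \approx -204.52$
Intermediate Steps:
$b{\left(M \right)} = -6$
$J{\left(D,T \right)} = -15 + 5 D$
$f{\left(W,F \right)} = - 6 F$ ($f{\left(W,F \right)} = \left(0 + F\right) \left(-6\right) = F \left(-6\right) = - 6 F$)
$- \frac{74856}{f{\left(-196,-61 \right)}} = - \frac{74856}{\left(-6\right) \left(-61\right)} = - \frac{74856}{366} = \left(-74856\right) \frac{1}{366} = - \frac{12476}{61}$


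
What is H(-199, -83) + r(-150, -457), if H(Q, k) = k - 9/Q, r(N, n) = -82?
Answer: -32826/199 ≈ -164.95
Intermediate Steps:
H(Q, k) = k - 9/Q
H(-199, -83) + r(-150, -457) = (-83 - 9/(-199)) - 82 = (-83 - 9*(-1/199)) - 82 = (-83 + 9/199) - 82 = -16508/199 - 82 = -32826/199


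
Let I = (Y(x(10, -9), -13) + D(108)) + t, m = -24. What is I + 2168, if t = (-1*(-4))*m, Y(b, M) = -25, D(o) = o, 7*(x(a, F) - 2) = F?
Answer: 2155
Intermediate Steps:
x(a, F) = 2 + F/7
t = -96 (t = -1*(-4)*(-24) = 4*(-24) = -96)
I = -13 (I = (-25 + 108) - 96 = 83 - 96 = -13)
I + 2168 = -13 + 2168 = 2155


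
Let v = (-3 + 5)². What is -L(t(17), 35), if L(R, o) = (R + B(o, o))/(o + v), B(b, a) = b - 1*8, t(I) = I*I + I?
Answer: -111/13 ≈ -8.5385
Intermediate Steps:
v = 4 (v = 2² = 4)
t(I) = I + I² (t(I) = I² + I = I + I²)
B(b, a) = -8 + b (B(b, a) = b - 8 = -8 + b)
L(R, o) = (-8 + R + o)/(4 + o) (L(R, o) = (R + (-8 + o))/(o + 4) = (-8 + R + o)/(4 + o))
-L(t(17), 35) = -(-8 + 17*(1 + 17) + 35)/(4 + 35) = -(-8 + 17*18 + 35)/39 = -(-8 + 306 + 35)/39 = -333/39 = -1*111/13 = -111/13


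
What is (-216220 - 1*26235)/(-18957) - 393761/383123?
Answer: 85425559688/7262862711 ≈ 11.762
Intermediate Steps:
(-216220 - 1*26235)/(-18957) - 393761/383123 = (-216220 - 26235)*(-1/18957) - 393761*1/383123 = -242455*(-1/18957) - 393761/383123 = 242455/18957 - 393761/383123 = 85425559688/7262862711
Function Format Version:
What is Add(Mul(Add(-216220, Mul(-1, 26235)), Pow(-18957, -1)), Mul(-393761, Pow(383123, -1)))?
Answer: Rational(85425559688, 7262862711) ≈ 11.762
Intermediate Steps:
Add(Mul(Add(-216220, Mul(-1, 26235)), Pow(-18957, -1)), Mul(-393761, Pow(383123, -1))) = Add(Mul(Add(-216220, -26235), Rational(-1, 18957)), Mul(-393761, Rational(1, 383123))) = Add(Mul(-242455, Rational(-1, 18957)), Rational(-393761, 383123)) = Add(Rational(242455, 18957), Rational(-393761, 383123)) = Rational(85425559688, 7262862711)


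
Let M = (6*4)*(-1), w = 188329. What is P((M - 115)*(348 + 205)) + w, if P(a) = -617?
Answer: 187712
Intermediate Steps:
M = -24 (M = 24*(-1) = -24)
P((M - 115)*(348 + 205)) + w = -617 + 188329 = 187712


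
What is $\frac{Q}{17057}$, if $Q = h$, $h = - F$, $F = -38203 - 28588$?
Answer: $\frac{66791}{17057} \approx 3.9158$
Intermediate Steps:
$F = -66791$
$h = 66791$ ($h = \left(-1\right) \left(-66791\right) = 66791$)
$Q = 66791$
$\frac{Q}{17057} = \frac{66791}{17057}$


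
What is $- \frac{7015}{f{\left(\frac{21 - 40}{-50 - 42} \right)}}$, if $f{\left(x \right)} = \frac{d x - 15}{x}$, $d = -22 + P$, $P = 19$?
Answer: $\frac{133285}{1437} \approx 92.752$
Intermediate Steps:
$d = -3$ ($d = -22 + 19 = -3$)
$f{\left(x \right)} = \frac{-15 - 3 x}{x}$ ($f{\left(x \right)} = \frac{- 3 x - 15}{x} = \frac{-15 - 3 x}{x}$)
$- \frac{7015}{f{\left(\frac{21 - 40}{-50 - 42} \right)}} = - \frac{7015}{-3 - \frac{15}{\left(21 - 40\right) \frac{1}{-50 - 42}}} = - \frac{7015}{-3 - \frac{15}{\left(-19\right) \frac{1}{-92}}} = - \frac{7015}{-3 - \frac{15}{\left(-19\right) \left(- \frac{1}{92}\right)}} = - \frac{7015}{-3 - \frac{15}{\frac{19}{92}}} = - \frac{7015}{-3 - \frac{1380}{19}} = - \frac{7015}{- \frac{1437}{19}} = \left(-7015\right) \left(- \frac{19}{1437}\right) = \frac{133285}{1437}$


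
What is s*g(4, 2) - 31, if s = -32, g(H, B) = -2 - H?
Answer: 161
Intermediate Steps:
s*g(4, 2) - 31 = -32*(-2 - 1*4) - 31 = -32*(-2 - 4) - 31 = -32*(-6) - 31 = 192 - 31 = 161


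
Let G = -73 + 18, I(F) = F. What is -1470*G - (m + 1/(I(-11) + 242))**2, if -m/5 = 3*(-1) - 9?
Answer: 4122109529/53361 ≈ 77250.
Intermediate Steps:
m = 60 (m = -5*(3*(-1) - 9) = -5*(-3 - 9) = -5*(-12) = 60)
G = -55
-1470*G - (m + 1/(I(-11) + 242))**2 = -1470*(-55) - (60 + 1/(-11 + 242))**2 = 80850 - (60 + 1/231)**2 = 80850 - (13861/231)**2 = 80850 - 1*192127321/53361 = 80850 - 192127321/53361 = 4122109529/53361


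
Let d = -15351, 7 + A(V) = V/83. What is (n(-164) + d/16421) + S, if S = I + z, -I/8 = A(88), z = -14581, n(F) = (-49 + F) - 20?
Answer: -20127147311/1362943 ≈ -14767.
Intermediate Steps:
A(V) = -7 + V/83
n(F) = -69 + F
I = 3944/83 (I = -8*(-7 + (1/83)*88) = -8*(-7 + 88/83) = -8*(-493/83) = 3944/83 ≈ 47.518)
S = -1206279/83 (S = 3944/83 - 14581 = -1206279/83 ≈ -14533.)
(n(-164) + d/16421) + S = ((-69 - 164) - 15351/16421) - 1206279/83 = (-233 - 15351*1/16421) - 1206279/83 = (-233 - 15351/16421) - 1206279/83 = -3841444/16421 - 1206279/83 = -20127147311/1362943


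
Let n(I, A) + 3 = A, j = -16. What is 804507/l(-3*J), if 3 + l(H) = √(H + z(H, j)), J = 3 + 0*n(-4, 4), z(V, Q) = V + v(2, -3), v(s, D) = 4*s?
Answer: -2413521/19 - 804507*I*√10/19 ≈ -1.2703e+5 - 1.339e+5*I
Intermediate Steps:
n(I, A) = -3 + A
z(V, Q) = 8 + V (z(V, Q) = V + 4*2 = V + 8 = 8 + V)
J = 3 (J = 3 + 0*(-3 + 4) = 3 + 0*1 = 3 + 0 = 3)
l(H) = -3 + √(8 + 2*H) (l(H) = -3 + √(H + (8 + H)) = -3 + √(8 + 2*H))
804507/l(-3*J) = 804507/(-3 + √(8 + 2*(-3*3))) = 804507/(-3 + √(8 + 2*(-9))) = 804507/(-3 + √(8 - 18)) = 804507/(-3 + √(-10)) = 804507/(-3 + I*√10)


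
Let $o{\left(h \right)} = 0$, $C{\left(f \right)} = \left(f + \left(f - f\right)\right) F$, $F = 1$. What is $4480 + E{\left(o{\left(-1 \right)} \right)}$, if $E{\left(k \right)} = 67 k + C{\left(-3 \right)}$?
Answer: $4477$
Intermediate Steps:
$C{\left(f \right)} = f$ ($C{\left(f \right)} = \left(f + \left(f - f\right)\right) 1 = \left(f + 0\right) 1 = f 1 = f$)
$E{\left(k \right)} = -3 + 67 k$ ($E{\left(k \right)} = 67 k - 3 = -3 + 67 k$)
$4480 + E{\left(o{\left(-1 \right)} \right)} = 4480 + \left(-3 + 67 \cdot 0\right) = 4480 + \left(-3 + 0\right) = 4480 - 3 = 4477$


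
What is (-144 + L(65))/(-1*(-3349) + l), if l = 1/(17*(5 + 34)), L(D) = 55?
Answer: -59007/2220388 ≈ -0.026575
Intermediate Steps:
l = 1/663 (l = 1/(17*39) = 1/663 ≈ 0.0015083)
(-144 + L(65))/(-1*(-3349) + l) = (-144 + 55)/(-1*(-3349) + 1/663) = -89/(3349 + 1/663) = -89/2220388/663 = -89*663/2220388 = -59007/2220388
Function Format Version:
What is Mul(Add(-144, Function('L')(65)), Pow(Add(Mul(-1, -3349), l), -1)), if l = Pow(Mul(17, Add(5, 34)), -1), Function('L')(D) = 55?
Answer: Rational(-59007, 2220388) ≈ -0.026575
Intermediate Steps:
l = Rational(1, 663) (l = Pow(Mul(17, 39), -1) = Pow(663, -1) = Rational(1, 663) ≈ 0.0015083)
Mul(Add(-144, Function('L')(65)), Pow(Add(Mul(-1, -3349), l), -1)) = Mul(Add(-144, 55), Pow(Add(Mul(-1, -3349), Rational(1, 663)), -1)) = Mul(-89, Pow(Add(3349, Rational(1, 663)), -1)) = Mul(-89, Pow(Rational(2220388, 663), -1)) = Mul(-89, Rational(663, 2220388)) = Rational(-59007, 2220388)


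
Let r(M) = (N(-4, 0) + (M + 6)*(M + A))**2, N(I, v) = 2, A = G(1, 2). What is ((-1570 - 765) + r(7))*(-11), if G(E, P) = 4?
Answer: -205590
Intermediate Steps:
A = 4
r(M) = (2 + (4 + M)*(6 + M))**2 (r(M) = (2 + (M + 6)*(M + 4))**2 = (2 + (6 + M)*(4 + M))**2 = (2 + (4 + M)*(6 + M))**2)
((-1570 - 765) + r(7))*(-11) = ((-1570 - 765) + (26 + 7**2 + 10*7)**2)*(-11) = (-2335 + (26 + 49 + 70)**2)*(-11) = (-2335 + 145**2)*(-11) = (-2335 + 21025)*(-11) = 18690*(-11) = -205590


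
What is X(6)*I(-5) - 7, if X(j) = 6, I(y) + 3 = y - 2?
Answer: -67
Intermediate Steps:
I(y) = -5 + y (I(y) = -3 + (y - 2) = -3 + (-2 + y) = -5 + y)
X(6)*I(-5) - 7 = 6*(-5 - 5) - 7 = 6*(-10) - 7 = -60 - 7 = -67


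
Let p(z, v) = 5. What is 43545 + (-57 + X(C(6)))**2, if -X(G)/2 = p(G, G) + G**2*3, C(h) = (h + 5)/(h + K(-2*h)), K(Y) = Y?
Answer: 1841149/36 ≈ 51143.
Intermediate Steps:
C(h) = -(5 + h)/h (C(h) = (h + 5)/(h - 2*h) = (5 + h)/((-h)) = (5 + h)*(-1/h) = -(5 + h)/h)
X(G) = -10 - 6*G**2 (X(G) = -2*(5 + G**2*3) = -2*(5 + 3*G**2) = -10 - 6*G**2)
43545 + (-57 + X(C(6)))**2 = 43545 + (-57 + (-10 - 6*(-5 - 1*6)**2/36))**2 = 43545 + (-57 + (-10 - 6*(-5 - 6)**2/36))**2 = 43545 + (-57 + (-10 - 6*((1/6)*(-11))**2))**2 = 43545 + (-57 + (-10 - 6*(-11/6)**2))**2 = 43545 + (-57 + (-10 - 6*121/36))**2 = 43545 + (-57 + (-10 - 121/6))**2 = 43545 + (-57 - 181/6)**2 = 43545 + (-523/6)**2 = 43545 + 273529/36 = 1841149/36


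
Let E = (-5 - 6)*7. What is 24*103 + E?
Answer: 2395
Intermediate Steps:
E = -77 (E = -11*7 = -77)
24*103 + E = 24*103 - 77 = 2472 - 77 = 2395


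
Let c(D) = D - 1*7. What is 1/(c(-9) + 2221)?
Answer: 1/2205 ≈ 0.00045351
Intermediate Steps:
c(D) = -7 + D (c(D) = D - 7 = -7 + D)
1/(c(-9) + 2221) = 1/((-7 - 9) + 2221) = 1/(-16 + 2221) = 1/2205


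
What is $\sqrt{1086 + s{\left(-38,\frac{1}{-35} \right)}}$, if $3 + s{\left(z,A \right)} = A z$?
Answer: $\frac{\sqrt{1328005}}{35} \approx 32.925$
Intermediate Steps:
$s{\left(z,A \right)} = -3 + A z$
$\sqrt{1086 + s{\left(-38,\frac{1}{-35} \right)}} = \sqrt{1086 - \left(3 - \frac{1}{-35} \left(-38\right)\right)} = \sqrt{1086 - \frac{67}{35}} = \sqrt{\frac{37943}{35}} = \frac{\sqrt{1328005}}{35}$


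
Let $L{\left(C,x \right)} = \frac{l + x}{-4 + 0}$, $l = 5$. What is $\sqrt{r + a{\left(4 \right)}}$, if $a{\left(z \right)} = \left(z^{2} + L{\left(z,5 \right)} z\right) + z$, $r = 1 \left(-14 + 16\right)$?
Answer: $2 \sqrt{3} \approx 3.4641$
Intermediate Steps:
$L{\left(C,x \right)} = - \frac{5}{4} - \frac{x}{4}$ ($L{\left(C,x \right)} = \frac{5 + x}{-4 + 0} = \frac{5 + x}{-4} = \left(5 + x\right) \left(- \frac{1}{4}\right) = - \frac{5}{4} - \frac{x}{4}$)
$r = 2$ ($r = 1 \cdot 2 = 2$)
$a{\left(z \right)} = z^{2} - \frac{3 z}{2}$ ($a{\left(z \right)} = \left(z^{2} + \left(- \frac{5}{4} - \frac{5}{4}\right) z\right) + z = \left(z^{2} - \frac{5 z}{2}\right) + z = z^{2} - \frac{3 z}{2}$)
$\sqrt{r + a{\left(4 \right)}} = \sqrt{2 + \frac{1}{2} \cdot 4 \left(-3 + 2 \cdot 4\right)} = \sqrt{2 + \frac{1}{2} \cdot 4 \left(-3 + 8\right)} = \sqrt{2 + \frac{1}{2} \cdot 4 \cdot 5} = \sqrt{2 + 10} = \sqrt{12} = 2 \sqrt{3}$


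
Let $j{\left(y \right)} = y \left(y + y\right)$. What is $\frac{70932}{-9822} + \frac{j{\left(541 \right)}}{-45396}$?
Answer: $- \frac{747454553}{37156626} \approx -20.116$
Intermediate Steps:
$j{\left(y \right)} = 2 y^{2}$ ($j{\left(y \right)} = y 2 y = 2 y^{2}$)
$\frac{70932}{-9822} + \frac{j{\left(541 \right)}}{-45396} = \frac{70932}{-9822} + \frac{2 \cdot 541^{2}}{-45396} = 70932 \left(- \frac{1}{9822}\right) + 2 \cdot 292681 \left(- \frac{1}{45396}\right) = - \frac{11822}{1637} + 585362 \left(- \frac{1}{45396}\right) = - \frac{11822}{1637} - \frac{292681}{22698} = - \frac{747454553}{37156626}$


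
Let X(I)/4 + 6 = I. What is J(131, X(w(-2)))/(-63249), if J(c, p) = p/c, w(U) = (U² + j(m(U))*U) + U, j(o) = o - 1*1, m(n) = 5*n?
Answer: -24/2761873 ≈ -8.6897e-6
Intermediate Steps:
j(o) = -1 + o (j(o) = o - 1 = -1 + o)
w(U) = U + U² + U*(-1 + 5*U) (w(U) = (U² + (-1 + 5*U)*U) + U = (U² + U*(-1 + 5*U)) + U = U + U² + U*(-1 + 5*U))
X(I) = -24 + 4*I
J(131, X(w(-2)))/(-63249) = ((-24 + 4*(6*(-2)²))/131)/(-63249) = ((-24 + 4*(6*4))*(1/131))*(-1/63249) = ((-24 + 4*24)*(1/131))*(-1/63249) = ((-24 + 96)*(1/131))*(-1/63249) = (72*(1/131))*(-1/63249) = (72/131)*(-1/63249) = -24/2761873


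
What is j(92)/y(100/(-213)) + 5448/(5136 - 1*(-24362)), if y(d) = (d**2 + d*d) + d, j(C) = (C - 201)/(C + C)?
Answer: 73588645329/3527960800 ≈ 20.859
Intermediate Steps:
j(C) = (-201 + C)/(2*C) (j(C) = (-201 + C)/((2*C)) = (-201 + C)*(1/(2*C)) = (-201 + C)/(2*C))
y(d) = d + 2*d**2 (y(d) = (d**2 + d**2) + d = 2*d**2 + d = d + 2*d**2)
j(92)/y(100/(-213)) + 5448/(5136 - 1*(-24362)) = ((1/2)*(-201 + 92)/92)/(((100/(-213))*(1 + 2*(100/(-213))))) + 5448/(5136 - 1*(-24362)) = ((1/2)*(1/92)*(-109))/(((100*(-1/213))*(1 + 2*(100*(-1/213))))) + 5448/(5136 + 24362) = -109*(-213/(100*(1 + 2*(-100/213))))/184 + 5448/29498 = -109*(-213/(100*(1 - 200/213)))/184 + 5448*(1/29498) = -109/(184*((-100/213*13/213))) + 2724/14749 = -109/(184*(-1300/45369)) + 2724/14749 = -109/184*(-45369/1300) + 2724/14749 = 4945221/239200 + 2724/14749 = 73588645329/3527960800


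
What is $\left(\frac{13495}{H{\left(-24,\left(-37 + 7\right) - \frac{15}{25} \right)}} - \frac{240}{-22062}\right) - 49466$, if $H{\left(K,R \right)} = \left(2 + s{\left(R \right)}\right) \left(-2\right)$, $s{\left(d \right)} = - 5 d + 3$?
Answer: $- \frac{57525736787}{1161932} \approx -49509.0$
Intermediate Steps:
$s{\left(d \right)} = 3 - 5 d$
$H{\left(K,R \right)} = -10 + 10 R$ ($H{\left(K,R \right)} = \left(2 - \left(-3 + 5 R\right)\right) \left(-2\right) = \left(5 - 5 R\right) \left(-2\right) = -10 + 10 R$)
$\left(\frac{13495}{H{\left(-24,\left(-37 + 7\right) - \frac{15}{25} \right)}} - \frac{240}{-22062}\right) - 49466 = \left(\frac{13495}{-10 + 10 \left(\left(-37 + 7\right) - \frac{15}{25}\right)} - \frac{240}{-22062}\right) - 49466 = \left(\frac{13495}{-10 + 10 \left(-30 - \frac{3}{5}\right)} - - \frac{40}{3677}\right) - 49466 = \left(\frac{13495}{-10 + 10 \left(-30 - \frac{3}{5}\right)} + \frac{40}{3677}\right) - 49466 = \left(\frac{13495}{-10 + 10 \left(- \frac{153}{5}\right)} + \frac{40}{3677}\right) - 49466 = \left(\frac{13495}{-10 - 306} + \frac{40}{3677}\right) - 49466 = \left(\frac{13495}{-316} + \frac{40}{3677}\right) - 49466 = \left(13495 \left(- \frac{1}{316}\right) + \frac{40}{3677}\right) - 49466 = \left(- \frac{13495}{316} + \frac{40}{3677}\right) - 49466 = - \frac{49608475}{1161932} - 49466 = - \frac{57525736787}{1161932}$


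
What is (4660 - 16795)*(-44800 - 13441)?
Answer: 706754535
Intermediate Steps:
(4660 - 16795)*(-44800 - 13441) = -12135*(-58241) = 706754535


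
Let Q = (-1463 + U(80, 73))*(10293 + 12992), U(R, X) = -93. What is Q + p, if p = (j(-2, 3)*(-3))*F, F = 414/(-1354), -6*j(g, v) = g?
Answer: -24528698213/677 ≈ -3.6231e+7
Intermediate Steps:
j(g, v) = -g/6
F = -207/677 (F = 414*(-1/1354) = -207/677 ≈ -0.30576)
Q = -36231460 (Q = (-1463 - 93)*(10293 + 12992) = -1556*23285 = -36231460)
p = 207/677 (p = (-1/6*(-2)*(-3))*(-207/677) = ((1/3)*(-3))*(-207/677) = -1*(-207/677) = 207/677 ≈ 0.30576)
Q + p = -36231460 + 207/677 = -24528698213/677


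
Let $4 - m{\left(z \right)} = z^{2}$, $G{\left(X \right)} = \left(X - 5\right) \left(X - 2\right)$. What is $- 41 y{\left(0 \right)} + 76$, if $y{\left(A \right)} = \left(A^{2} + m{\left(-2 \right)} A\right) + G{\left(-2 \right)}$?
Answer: $-1072$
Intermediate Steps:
$G{\left(X \right)} = \left(-5 + X\right) \left(-2 + X\right)$
$m{\left(z \right)} = 4 - z^{2}$
$y{\left(A \right)} = 28 + A^{2}$ ($y{\left(A \right)} = \left(A^{2} + \left(4 - \left(-2\right)^{2}\right) A\right) + \left(10 + \left(-2\right)^{2} - -14\right) = \left(A^{2} + \left(4 - 4\right) A\right) + \left(10 + 4 + 14\right) = \left(A^{2} + \left(4 - 4\right) A\right) + 28 = \left(A^{2} + 0 A\right) + 28 = \left(A^{2} + 0\right) + 28 = A^{2} + 28 = 28 + A^{2}$)
$- 41 y{\left(0 \right)} + 76 = - 41 \left(28 + 0^{2}\right) + 76 = - 41 \left(28 + 0\right) + 76 = \left(-41\right) 28 + 76 = -1148 + 76 = -1072$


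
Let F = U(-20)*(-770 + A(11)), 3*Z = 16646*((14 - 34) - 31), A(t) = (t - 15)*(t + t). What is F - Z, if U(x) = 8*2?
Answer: 269254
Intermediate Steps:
U(x) = 16
A(t) = 2*t*(-15 + t) (A(t) = (-15 + t)*(2*t) = 2*t*(-15 + t))
Z = -282982 (Z = (16646*((14 - 34) - 31))/3 = (16646*(-20 - 31))/3 = (16646*(-51))/3 = (⅓)*(-848946) = -282982)
F = -13728 (F = 16*(-770 + 2*11*(-15 + 11)) = 16*(-770 + 2*11*(-4)) = 16*(-770 - 88) = 16*(-858) = -13728)
F - Z = -13728 - 1*(-282982) = -13728 + 282982 = 269254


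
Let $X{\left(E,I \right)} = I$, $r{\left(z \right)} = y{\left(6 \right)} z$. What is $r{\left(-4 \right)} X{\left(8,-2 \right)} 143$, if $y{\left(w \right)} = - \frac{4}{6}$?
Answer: $- \frac{2288}{3} \approx -762.67$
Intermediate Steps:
$y{\left(w \right)} = - \frac{2}{3}$ ($y{\left(w \right)} = \left(-4\right) \frac{1}{6} = - \frac{2}{3}$)
$r{\left(z \right)} = - \frac{2 z}{3}$
$r{\left(-4 \right)} X{\left(8,-2 \right)} 143 = \left(- \frac{2}{3}\right) \left(-4\right) \left(-2\right) 143 = \frac{8}{3} \left(-2\right) 143 = \left(- \frac{16}{3}\right) 143 = - \frac{2288}{3}$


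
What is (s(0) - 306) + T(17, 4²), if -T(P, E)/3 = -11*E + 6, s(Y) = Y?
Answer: 204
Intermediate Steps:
T(P, E) = -18 + 33*E (T(P, E) = -3*(-11*E + 6) = -3*(6 - 11*E) = -18 + 33*E)
(s(0) - 306) + T(17, 4²) = (0 - 306) + (-18 + 33*4²) = -306 + (-18 + 33*16) = -306 + (-18 + 528) = -306 + 510 = 204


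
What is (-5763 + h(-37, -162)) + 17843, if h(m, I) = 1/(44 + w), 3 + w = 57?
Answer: 1183841/98 ≈ 12080.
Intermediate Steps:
w = 54 (w = -3 + 57 = 54)
h(m, I) = 1/98 (h(m, I) = 1/(44 + 54) = 1/98)
(-5763 + h(-37, -162)) + 17843 = (-5763 + 1/98) + 17843 = -564773/98 + 17843 = 1183841/98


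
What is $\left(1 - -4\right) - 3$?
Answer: $2$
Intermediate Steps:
$\left(1 - -4\right) - 3 = \left(1 + 4\right) - 3 = 5 - 3 = 2$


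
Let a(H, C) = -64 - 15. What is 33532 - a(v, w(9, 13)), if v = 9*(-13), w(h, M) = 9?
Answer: 33611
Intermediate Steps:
v = -117
a(H, C) = -79
33532 - a(v, w(9, 13)) = 33532 - 1*(-79) = 33532 + 79 = 33611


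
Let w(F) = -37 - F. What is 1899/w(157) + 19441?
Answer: 3769655/194 ≈ 19431.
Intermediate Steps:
1899/w(157) + 19441 = 1899/(-37 - 1*157) + 19441 = 1899/(-37 - 157) + 19441 = 1899/(-194) + 19441 = 1899*(-1/194) + 19441 = -1899/194 + 19441 = 3769655/194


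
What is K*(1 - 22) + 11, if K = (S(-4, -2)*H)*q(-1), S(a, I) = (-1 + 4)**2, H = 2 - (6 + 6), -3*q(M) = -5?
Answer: 3161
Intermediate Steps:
q(M) = 5/3 (q(M) = -1/3*(-5) = 5/3)
H = -10 (H = 2 - 1*12 = 2 - 12 = -10)
S(a, I) = 9 (S(a, I) = 3**2 = 9)
K = -150 (K = (9*(-10))*(5/3) = -90*5/3 = -150)
K*(1 - 22) + 11 = -150*(1 - 22) + 11 = -150*(-21) + 11 = 3150 + 11 = 3161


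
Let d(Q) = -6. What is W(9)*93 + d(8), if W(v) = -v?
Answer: -843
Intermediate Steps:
W(9)*93 + d(8) = -1*9*93 - 6 = -9*93 - 6 = -837 - 6 = -843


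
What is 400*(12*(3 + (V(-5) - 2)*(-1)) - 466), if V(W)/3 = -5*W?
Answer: -522400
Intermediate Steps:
V(W) = -15*W (V(W) = 3*(-5*W) = -15*W)
400*(12*(3 + (V(-5) - 2)*(-1)) - 466) = 400*(12*(3 + (-15*(-5) - 2)*(-1)) - 466) = 400*(12*(3 + (75 - 2)*(-1)) - 466) = 400*(12*(3 + 73*(-1)) - 466) = 400*(12*(3 - 73) - 466) = 400*(12*(-70) - 466) = 400*(-840 - 466) = 400*(-1306) = -522400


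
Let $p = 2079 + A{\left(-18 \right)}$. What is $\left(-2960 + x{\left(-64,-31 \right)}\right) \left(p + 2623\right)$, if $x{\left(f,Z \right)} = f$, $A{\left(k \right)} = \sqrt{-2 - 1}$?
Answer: $-14218848 - 3024 i \sqrt{3} \approx -1.4219 \cdot 10^{7} - 5237.7 i$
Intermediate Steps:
$A{\left(k \right)} = i \sqrt{3}$ ($A{\left(k \right)} = \sqrt{-3} = i \sqrt{3}$)
$p = 2079 + i \sqrt{3} \approx 2079.0 + 1.732 i$
$\left(-2960 + x{\left(-64,-31 \right)}\right) \left(p + 2623\right) = \left(-2960 - 64\right) \left(\left(2079 + i \sqrt{3}\right) + 2623\right) = - 3024 \left(4702 + i \sqrt{3}\right) = -14218848 - 3024 i \sqrt{3}$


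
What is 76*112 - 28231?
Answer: -19719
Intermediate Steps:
76*112 - 28231 = 8512 - 28231 = -19719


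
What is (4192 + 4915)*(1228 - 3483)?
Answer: -20536285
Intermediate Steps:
(4192 + 4915)*(1228 - 3483) = 9107*(-2255) = -20536285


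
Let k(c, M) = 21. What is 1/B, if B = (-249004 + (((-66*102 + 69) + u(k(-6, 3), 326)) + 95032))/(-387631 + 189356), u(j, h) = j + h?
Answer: 198275/160288 ≈ 1.2370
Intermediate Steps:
u(j, h) = h + j
B = 160288/198275 (B = (-249004 + (((-66*102 + 69) + (326 + 21)) + 95032))/(-387631 + 189356) = (-249004 + (((-6732 + 69) + 347) + 95032))/(-198275) = (-249004 + ((-6663 + 347) + 95032))*(-1/198275) = (-249004 + (-6316 + 95032))*(-1/198275) = (-249004 + 88716)*(-1/198275) = -160288*(-1/198275) = 160288/198275 ≈ 0.80841)
1/B = 1/(160288/198275) = 198275/160288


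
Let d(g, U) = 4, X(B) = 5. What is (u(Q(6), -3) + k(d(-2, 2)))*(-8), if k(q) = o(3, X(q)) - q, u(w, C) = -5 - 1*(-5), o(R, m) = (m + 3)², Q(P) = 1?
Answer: -480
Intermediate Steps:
o(R, m) = (3 + m)²
u(w, C) = 0 (u(w, C) = -5 + 5 = 0)
k(q) = 64 - q (k(q) = (3 + 5)² - q = 8² - q = 64 - q)
(u(Q(6), -3) + k(d(-2, 2)))*(-8) = (0 + (64 - 1*4))*(-8) = (0 + (64 - 4))*(-8) = (0 + 60)*(-8) = 60*(-8) = -480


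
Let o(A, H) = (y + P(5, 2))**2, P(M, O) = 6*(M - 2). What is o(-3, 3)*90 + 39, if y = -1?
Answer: 26049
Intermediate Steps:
P(M, O) = -12 + 6*M (P(M, O) = 6*(-2 + M) = -12 + 6*M)
o(A, H) = 289 (o(A, H) = (-1 + (-12 + 6*5))**2 = (-1 + (-12 + 30))**2 = (-1 + 18)**2 = 17**2 = 289)
o(-3, 3)*90 + 39 = 289*90 + 39 = 26010 + 39 = 26049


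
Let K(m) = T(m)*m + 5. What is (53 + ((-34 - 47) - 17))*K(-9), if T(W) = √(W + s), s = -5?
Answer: -225 + 405*I*√14 ≈ -225.0 + 1515.4*I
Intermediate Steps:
T(W) = √(-5 + W) (T(W) = √(W - 5) = √(-5 + W))
K(m) = 5 + m*√(-5 + m) (K(m) = √(-5 + m)*m + 5 = m*√(-5 + m) + 5 = 5 + m*√(-5 + m))
(53 + ((-34 - 47) - 17))*K(-9) = (53 + ((-34 - 47) - 17))*(5 - 9*√(-5 - 9)) = (53 + (-81 - 17))*(5 - 9*I*√14) = (53 - 98)*(5 - 9*I*√14) = -45*(5 - 9*I*√14) = -225 + 405*I*√14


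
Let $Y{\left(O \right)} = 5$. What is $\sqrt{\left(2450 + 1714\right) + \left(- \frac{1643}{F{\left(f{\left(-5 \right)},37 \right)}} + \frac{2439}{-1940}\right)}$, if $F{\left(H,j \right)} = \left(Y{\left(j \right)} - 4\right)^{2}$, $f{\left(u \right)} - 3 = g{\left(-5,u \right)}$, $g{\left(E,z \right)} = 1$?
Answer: $\frac{19 \sqrt{6567385}}{970} \approx 50.197$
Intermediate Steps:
$f{\left(u \right)} = 4$ ($f{\left(u \right)} = 3 + 1 = 4$)
$F{\left(H,j \right)} = 1$ ($F{\left(H,j \right)} = \left(5 - 4\right)^{2} = 1^{2} = 1$)
$\sqrt{\left(2450 + 1714\right) + \left(- \frac{1643}{F{\left(f{\left(-5 \right)},37 \right)}} + \frac{2439}{-1940}\right)} = \sqrt{\left(2450 + 1714\right) + \left(- \frac{1643}{1} + \frac{2439}{-1940}\right)} = \sqrt{4164 + \left(\left(-1643\right) 1 + 2439 \left(- \frac{1}{1940}\right)\right)} = \sqrt{4164 - \frac{3189859}{1940}} = \sqrt{\frac{4888301}{1940}} = \frac{19 \sqrt{6567385}}{970}$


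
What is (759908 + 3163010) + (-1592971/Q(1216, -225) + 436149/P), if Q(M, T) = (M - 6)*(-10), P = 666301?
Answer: 31628581330020971/8062242100 ≈ 3.9231e+6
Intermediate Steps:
Q(M, T) = 60 - 10*M (Q(M, T) = (-6 + M)*(-10) = 60 - 10*M)
(759908 + 3163010) + (-1592971/Q(1216, -225) + 436149/P) = (759908 + 3163010) + (-1592971/(60 - 10*1216) + 436149/666301) = 3922918 + (-1592971/(60 - 12160) + 436149*(1/666301)) = 3922918 + (-1592971/(-12100) + 436149/666301) = 3922918 + (-1592971*(-1/12100) + 436149/666301) = 3922918 + (1592971/12100 + 436149/666301) = 3922918 + 1066675573171/8062242100 = 31628581330020971/8062242100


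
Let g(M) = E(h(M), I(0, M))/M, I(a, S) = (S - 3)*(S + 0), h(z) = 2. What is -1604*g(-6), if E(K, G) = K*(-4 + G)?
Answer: 80200/3 ≈ 26733.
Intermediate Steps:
I(a, S) = S*(-3 + S) (I(a, S) = (-3 + S)*S = S*(-3 + S))
g(M) = (-8 + 2*M*(-3 + M))/M (g(M) = (2*(-4 + M*(-3 + M)))/M = (-8 + 2*M*(-3 + M))/M)
-1604*g(-6) = -1604*(-6 - 8/(-6) + 2*(-6)) = -1604*(-6 - 8*(-⅙) - 12) = -1604*(-6 + 4/3 - 12) = -1604*(-50/3) = 80200/3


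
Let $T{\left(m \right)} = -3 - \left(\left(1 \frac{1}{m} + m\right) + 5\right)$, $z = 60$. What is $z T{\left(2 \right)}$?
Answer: $-630$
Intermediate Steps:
$T{\left(m \right)} = -8 - m - \frac{1}{m}$ ($T{\left(m \right)} = -3 - \left(\left(\frac{1}{m} + m\right) + 5\right) = -3 - \left(\left(m + \frac{1}{m}\right) + 5\right) = -3 - \left(5 + m + \frac{1}{m}\right) = -8 - m - \frac{1}{m}$)
$z T{\left(2 \right)} = 60 \left(-8 - 2 - \frac{1}{2}\right) = 60 \left(- \frac{21}{2}\right) = -630$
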